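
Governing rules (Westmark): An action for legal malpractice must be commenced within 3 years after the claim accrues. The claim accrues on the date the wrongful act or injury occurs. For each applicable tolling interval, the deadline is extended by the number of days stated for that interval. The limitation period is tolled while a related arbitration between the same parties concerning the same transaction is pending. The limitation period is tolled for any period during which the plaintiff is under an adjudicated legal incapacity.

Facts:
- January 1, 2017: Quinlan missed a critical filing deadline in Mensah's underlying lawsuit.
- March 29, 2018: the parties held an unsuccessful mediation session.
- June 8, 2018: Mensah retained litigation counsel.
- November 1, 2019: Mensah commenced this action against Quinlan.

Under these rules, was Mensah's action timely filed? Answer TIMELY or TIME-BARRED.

The claim accrued on January 1, 2017, when the wrongful act occurred.
The untolled deadline — 3 years after January 1, 2017 — is January 1, 2020.
None of the other events listed affects the running of the period under the stated rules.
Mensah filed on November 1, 2019, before the January 1, 2020 deadline, so the action is timely.

TIMELY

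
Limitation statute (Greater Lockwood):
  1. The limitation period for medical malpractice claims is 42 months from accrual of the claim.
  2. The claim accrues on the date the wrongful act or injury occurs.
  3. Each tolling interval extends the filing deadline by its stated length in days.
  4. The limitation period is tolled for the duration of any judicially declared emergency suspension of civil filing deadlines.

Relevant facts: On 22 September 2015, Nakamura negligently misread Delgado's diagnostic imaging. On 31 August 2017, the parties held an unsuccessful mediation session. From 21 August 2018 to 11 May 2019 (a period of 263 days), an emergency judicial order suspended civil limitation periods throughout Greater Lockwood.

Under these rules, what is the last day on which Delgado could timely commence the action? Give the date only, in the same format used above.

The limitation period began to run on 22 September 2015.
42 months from 22 September 2015 is 22 March 2019.
Because the emergency suspension of filing deadlines ran from 21 August 2018 to 11 May 2019, the deadline is extended by 263 days to 10 December 2019.
Nothing else in the chronology tolls or restarts the period.

10 December 2019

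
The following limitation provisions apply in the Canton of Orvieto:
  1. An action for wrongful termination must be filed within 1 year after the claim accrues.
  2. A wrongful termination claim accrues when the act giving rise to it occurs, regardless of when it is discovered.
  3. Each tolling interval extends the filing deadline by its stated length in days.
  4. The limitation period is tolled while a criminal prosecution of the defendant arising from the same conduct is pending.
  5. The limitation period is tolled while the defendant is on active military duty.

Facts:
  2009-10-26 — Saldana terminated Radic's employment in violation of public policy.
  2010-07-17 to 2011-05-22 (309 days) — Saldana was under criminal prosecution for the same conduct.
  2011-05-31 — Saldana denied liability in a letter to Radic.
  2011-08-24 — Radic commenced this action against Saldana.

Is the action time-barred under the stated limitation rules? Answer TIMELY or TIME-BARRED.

TIMELY

The claim accrued on 2009-10-26, the date of the act.
The untolled deadline — 1 year after 2009-10-26 — is 2010-10-26.
The pending criminal prosecution from 2010-07-17 to 2011-05-22 tolled the period for 309 days, extending the deadline to 2011-08-31.
Nothing else in the chronology tolls or restarts the period.
Filing on 2011-08-24 beat the 2011-08-31 deadline — the action is timely.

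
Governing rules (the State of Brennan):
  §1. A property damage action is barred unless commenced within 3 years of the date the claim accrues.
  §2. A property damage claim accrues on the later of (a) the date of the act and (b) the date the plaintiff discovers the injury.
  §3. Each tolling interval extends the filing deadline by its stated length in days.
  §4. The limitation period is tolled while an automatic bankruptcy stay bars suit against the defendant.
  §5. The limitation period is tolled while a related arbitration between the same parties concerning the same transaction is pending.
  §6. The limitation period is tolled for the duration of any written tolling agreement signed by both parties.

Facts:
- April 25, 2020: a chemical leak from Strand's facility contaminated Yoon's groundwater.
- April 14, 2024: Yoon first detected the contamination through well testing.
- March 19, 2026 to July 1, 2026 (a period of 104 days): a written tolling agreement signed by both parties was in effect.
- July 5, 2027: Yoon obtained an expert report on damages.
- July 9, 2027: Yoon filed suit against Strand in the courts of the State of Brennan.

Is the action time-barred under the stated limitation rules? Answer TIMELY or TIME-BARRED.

Taking the later of the act (April 25, 2020) and discovery (April 14, 2024), the claim accrued on April 14, 2024.
Adding the 3 years base period to April 14, 2024 gives a deadline of April 14, 2027, before any tolling.
The written tolling agreement from March 19, 2026 to July 1, 2026 tolled the period for 104 days, extending the deadline to July 27, 2027.
The other events in the timeline have no effect on the limitation period under the stated rules.
Yoon filed on July 9, 2027, before the July 27, 2027 deadline, so the action is timely.

TIMELY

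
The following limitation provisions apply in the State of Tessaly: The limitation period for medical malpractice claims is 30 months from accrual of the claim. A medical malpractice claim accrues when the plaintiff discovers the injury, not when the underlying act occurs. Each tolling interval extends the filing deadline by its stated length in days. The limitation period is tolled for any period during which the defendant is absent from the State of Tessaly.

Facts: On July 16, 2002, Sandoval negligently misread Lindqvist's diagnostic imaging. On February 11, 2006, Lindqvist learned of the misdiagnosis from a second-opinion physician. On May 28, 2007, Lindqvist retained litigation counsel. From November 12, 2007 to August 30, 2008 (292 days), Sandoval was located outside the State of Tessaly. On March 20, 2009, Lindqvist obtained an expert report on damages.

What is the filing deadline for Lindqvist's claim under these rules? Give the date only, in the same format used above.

May 30, 2009

Accrual is tied to discovery, so the period began on February 11, 2006 rather than on July 16, 2002 when the act occurred.
The untolled deadline — 30 months after February 11, 2006 — is August 11, 2008.
Because the defendant's absence from the jurisdiction ran from November 12, 2007 to August 30, 2008, the deadline is extended by 292 days to May 30, 2009.
The other events in the timeline have no effect on the limitation period under the stated rules.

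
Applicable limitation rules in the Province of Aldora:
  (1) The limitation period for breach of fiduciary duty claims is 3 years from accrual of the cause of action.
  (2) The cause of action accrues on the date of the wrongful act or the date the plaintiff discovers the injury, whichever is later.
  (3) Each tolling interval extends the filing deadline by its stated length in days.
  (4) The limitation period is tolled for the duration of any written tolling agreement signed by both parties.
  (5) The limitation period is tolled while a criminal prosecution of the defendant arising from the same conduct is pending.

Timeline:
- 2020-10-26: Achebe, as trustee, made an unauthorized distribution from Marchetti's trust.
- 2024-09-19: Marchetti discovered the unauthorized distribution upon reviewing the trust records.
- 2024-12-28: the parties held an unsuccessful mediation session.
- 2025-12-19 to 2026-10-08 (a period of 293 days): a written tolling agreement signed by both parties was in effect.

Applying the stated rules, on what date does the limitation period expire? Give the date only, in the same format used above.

2028-07-08

The claim accrued on 2024-09-19 — the later of the 2020-10-26 act and the 2024-09-19 discovery.
The untolled deadline — 3 years after 2024-09-19 — is 2027-09-19.
The period was tolled for 293 days by the written tolling agreement (2025-12-19 to 2026-10-08), pushing the deadline to 2028-07-08.
The other events in the timeline have no effect on the limitation period under the stated rules.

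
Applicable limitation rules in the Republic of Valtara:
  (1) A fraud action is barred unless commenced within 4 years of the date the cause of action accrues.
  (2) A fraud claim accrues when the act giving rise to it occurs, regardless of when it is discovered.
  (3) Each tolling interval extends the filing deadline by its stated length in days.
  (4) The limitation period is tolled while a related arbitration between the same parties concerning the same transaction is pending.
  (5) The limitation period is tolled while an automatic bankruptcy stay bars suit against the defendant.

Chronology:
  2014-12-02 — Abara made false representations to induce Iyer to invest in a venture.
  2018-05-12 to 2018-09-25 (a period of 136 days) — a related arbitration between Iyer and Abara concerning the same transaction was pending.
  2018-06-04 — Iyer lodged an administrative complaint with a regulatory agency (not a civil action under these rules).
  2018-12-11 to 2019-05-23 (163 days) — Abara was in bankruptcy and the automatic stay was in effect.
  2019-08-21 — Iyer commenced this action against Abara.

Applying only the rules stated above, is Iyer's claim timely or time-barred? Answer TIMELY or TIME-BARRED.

TIMELY

The claim accrued on 2014-12-02, when the wrongful act occurred.
Adding the 4 years base period to 2014-12-02 gives a deadline of 2018-12-02, before any tolling.
Because the pending related arbitration ran from 2018-05-12 to 2018-09-25, the deadline is extended by 136 days to 2019-04-17.
The automatic bankruptcy stay from 2018-12-11 to 2019-05-23 tolled the period for 163 days, extending the deadline to 2019-09-27.
Nothing else in the chronology tolls or restarts the period.
Filing on 2019-08-21 beat the 2019-09-27 deadline — the action is timely.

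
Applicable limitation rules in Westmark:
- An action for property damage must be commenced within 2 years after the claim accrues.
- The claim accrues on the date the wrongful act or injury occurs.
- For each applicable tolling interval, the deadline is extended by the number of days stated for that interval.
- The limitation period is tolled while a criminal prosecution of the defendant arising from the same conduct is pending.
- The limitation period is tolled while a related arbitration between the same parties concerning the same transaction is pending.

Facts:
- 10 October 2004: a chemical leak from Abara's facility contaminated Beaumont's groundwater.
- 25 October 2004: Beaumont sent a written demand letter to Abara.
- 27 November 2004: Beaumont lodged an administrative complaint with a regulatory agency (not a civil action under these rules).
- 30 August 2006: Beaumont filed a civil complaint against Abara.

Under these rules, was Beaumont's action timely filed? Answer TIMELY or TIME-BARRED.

The claim accrued on 10 October 2004, the date of the act.
The untolled deadline — 2 years after 10 October 2004 — is 10 October 2006.
The other events in the timeline have no effect on the limitation period under the stated rules.
The 30 August 2006 filing precedes the 10 October 2006 deadline; the claim is timely.

TIMELY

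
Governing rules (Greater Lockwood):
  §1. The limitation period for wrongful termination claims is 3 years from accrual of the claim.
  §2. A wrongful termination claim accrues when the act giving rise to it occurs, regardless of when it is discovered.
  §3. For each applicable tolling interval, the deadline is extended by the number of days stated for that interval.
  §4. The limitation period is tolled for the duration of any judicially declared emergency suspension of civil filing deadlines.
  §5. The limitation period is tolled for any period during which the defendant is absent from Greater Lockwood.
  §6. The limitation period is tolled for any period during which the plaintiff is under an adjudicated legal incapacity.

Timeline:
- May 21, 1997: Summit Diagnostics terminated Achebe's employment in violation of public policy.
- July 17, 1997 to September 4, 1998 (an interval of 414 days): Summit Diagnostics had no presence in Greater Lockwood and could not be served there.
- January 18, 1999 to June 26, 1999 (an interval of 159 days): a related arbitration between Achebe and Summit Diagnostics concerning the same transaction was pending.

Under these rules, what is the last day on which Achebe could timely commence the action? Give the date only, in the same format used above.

July 9, 2001

The claim accrued on May 21, 1997, when the wrongful act occurred.
The untolled deadline — 3 years after May 21, 1997 — is May 21, 2000.
Because the defendant's absence from the jurisdiction ran from July 17, 1997 to September 4, 1998, the deadline is extended by 414 days to July 9, 2001.
No stated provision tolls the period for a pending arbitration, so the interval from January 18, 1999 to June 26, 1999 has no effect on the deadline.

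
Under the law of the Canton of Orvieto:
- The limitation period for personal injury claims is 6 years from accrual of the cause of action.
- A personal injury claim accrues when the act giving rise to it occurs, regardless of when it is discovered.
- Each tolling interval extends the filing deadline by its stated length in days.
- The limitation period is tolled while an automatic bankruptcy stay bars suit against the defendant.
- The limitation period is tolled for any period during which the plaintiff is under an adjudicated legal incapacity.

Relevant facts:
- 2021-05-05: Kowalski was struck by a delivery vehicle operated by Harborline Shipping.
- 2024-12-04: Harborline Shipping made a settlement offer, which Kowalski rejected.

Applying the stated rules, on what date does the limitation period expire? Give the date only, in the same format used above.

The cause of action accrued on 2021-05-05, the date of the act.
6 years from 2021-05-05 is 2027-05-05.
The other events in the timeline have no effect on the limitation period under the stated rules.

2027-05-05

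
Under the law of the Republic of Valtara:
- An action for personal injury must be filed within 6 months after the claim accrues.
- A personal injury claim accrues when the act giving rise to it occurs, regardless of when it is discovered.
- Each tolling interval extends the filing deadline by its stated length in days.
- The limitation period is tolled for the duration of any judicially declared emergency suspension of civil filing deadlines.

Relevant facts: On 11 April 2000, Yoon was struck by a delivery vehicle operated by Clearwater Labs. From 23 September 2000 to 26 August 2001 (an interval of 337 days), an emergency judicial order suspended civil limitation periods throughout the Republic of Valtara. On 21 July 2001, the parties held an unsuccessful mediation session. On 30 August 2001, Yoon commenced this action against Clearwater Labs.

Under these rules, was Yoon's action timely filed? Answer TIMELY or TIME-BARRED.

The limitation period began to run on 11 April 2000.
The untolled deadline — 6 months after 11 April 2000 — is 11 October 2000.
Because the emergency suspension of filing deadlines ran from 23 September 2000 to 26 August 2001, the deadline is extended by 337 days to 13 September 2001.
Nothing else in the chronology tolls or restarts the period.
The 30 August 2001 filing precedes the 13 September 2001 deadline; the claim is timely.

TIMELY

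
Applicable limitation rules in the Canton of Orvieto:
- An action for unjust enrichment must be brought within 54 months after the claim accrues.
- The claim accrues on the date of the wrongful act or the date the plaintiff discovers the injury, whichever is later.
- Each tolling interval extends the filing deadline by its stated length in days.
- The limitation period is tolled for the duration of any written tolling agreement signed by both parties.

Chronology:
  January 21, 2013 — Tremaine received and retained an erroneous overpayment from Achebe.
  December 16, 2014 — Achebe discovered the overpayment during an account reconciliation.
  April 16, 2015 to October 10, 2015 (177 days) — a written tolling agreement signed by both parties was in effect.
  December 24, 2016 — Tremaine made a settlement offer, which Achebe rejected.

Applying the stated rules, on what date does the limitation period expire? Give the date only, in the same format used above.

December 10, 2019

Taking the later of the act (January 21, 2013) and discovery (December 16, 2014), the claim accrued on December 16, 2014.
The untolled deadline — 54 months after December 16, 2014 — is June 16, 2019.
The written tolling agreement from April 16, 2015 to October 10, 2015 tolled the period for 177 days, extending the deadline to December 10, 2019.
None of the other events listed affects the running of the period under the stated rules.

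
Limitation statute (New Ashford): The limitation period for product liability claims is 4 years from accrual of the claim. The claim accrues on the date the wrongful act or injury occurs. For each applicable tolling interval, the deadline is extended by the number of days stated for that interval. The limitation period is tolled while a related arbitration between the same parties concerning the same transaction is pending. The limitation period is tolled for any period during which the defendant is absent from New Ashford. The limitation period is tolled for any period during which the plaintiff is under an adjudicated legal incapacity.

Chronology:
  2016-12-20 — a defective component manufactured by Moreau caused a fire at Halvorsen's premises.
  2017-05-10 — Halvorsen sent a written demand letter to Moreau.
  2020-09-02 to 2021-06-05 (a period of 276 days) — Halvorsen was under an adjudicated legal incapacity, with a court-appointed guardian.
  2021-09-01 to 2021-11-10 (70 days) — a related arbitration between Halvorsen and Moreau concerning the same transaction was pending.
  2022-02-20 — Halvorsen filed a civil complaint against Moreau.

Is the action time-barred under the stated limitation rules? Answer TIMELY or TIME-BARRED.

The limitation period began to run on 2016-12-20.
Adding the 4 years base period to 2016-12-20 gives a deadline of 2020-12-20, before any tolling.
The plaintiff's legal incapacity from 2020-09-02 to 2021-06-05 tolled the period for 276 days, extending the deadline to 2021-09-22.
The pending related arbitration from 2021-09-01 to 2021-11-10 tolled the period for 70 days, extending the deadline to 2021-12-01.
Nothing else in the chronology tolls or restarts the period.
The 2022-02-20 filing falls after the 2021-12-01 deadline; the claim is time-barred.

TIME-BARRED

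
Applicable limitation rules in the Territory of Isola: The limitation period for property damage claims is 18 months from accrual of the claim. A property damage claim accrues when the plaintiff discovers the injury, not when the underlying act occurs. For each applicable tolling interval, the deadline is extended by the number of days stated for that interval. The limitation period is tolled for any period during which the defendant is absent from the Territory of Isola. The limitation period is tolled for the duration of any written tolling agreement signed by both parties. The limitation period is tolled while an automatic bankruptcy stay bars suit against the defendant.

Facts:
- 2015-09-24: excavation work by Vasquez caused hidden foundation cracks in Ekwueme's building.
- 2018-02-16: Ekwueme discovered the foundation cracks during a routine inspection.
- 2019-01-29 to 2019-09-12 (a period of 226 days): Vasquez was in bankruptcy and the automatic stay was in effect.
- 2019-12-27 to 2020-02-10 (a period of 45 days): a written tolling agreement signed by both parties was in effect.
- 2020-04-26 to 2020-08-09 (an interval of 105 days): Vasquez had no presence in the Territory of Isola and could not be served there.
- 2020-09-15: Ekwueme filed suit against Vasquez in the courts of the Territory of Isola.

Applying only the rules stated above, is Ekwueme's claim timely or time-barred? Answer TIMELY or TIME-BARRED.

TIME-BARRED

Under the discovery rule, the claim accrued on 2018-02-16, when Ekwueme discovered the injury — not on the 2015-09-24 date of the underlying act.
18 months from 2018-02-16 is 2019-08-16.
The period was tolled for 226 days by the automatic bankruptcy stay (2019-01-29 to 2019-09-12), pushing the deadline to 2020-03-29.
The written tolling agreement from 2019-12-27 to 2020-02-10 tolled the period for 45 days, extending the deadline to 2020-05-13.
The defendant's absence from the jurisdiction from 2020-04-26 to 2020-08-09 tolled the period for 105 days, extending the deadline to 2020-08-26.
Filing on 2020-09-15 missed the 2020-08-26 deadline — the action is time-barred.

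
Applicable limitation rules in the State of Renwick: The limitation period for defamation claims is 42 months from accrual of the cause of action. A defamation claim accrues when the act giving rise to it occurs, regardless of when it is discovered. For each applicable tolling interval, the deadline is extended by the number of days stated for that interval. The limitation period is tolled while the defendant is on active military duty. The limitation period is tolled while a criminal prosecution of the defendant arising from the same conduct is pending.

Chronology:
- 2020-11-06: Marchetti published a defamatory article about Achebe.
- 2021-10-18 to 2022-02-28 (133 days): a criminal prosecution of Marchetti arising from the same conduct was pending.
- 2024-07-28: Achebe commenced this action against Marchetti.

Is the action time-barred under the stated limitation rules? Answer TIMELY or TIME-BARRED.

The claim accrued on 2020-11-06, when the wrongful act occurred.
The untolled deadline — 42 months after 2020-11-06 — is 2024-05-06.
The period was tolled for 133 days by the pending criminal prosecution (2021-10-18 to 2022-02-28), pushing the deadline to 2024-09-16.
The 2024-07-28 filing precedes the 2024-09-16 deadline; the claim is timely.

TIMELY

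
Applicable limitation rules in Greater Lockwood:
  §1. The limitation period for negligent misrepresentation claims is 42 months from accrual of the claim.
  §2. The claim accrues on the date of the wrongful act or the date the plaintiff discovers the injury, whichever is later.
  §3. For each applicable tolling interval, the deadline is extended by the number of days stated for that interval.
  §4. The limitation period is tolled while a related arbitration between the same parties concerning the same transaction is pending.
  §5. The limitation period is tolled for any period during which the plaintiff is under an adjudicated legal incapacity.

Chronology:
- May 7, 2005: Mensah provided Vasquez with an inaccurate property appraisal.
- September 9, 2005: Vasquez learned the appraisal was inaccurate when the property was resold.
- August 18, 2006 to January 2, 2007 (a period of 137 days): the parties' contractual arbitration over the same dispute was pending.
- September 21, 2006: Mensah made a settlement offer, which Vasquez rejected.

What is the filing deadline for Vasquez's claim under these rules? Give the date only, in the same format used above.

The claim accrued on September 9, 2005 — the later of the May 7, 2005 act and the September 9, 2005 discovery.
Adding the 42 months base period to September 9, 2005 gives a deadline of March 9, 2009, before any tolling.
The period was tolled for 137 days by the pending related arbitration (August 18, 2006 to January 2, 2007), pushing the deadline to July 24, 2009.
Nothing else in the chronology tolls or restarts the period.

July 24, 2009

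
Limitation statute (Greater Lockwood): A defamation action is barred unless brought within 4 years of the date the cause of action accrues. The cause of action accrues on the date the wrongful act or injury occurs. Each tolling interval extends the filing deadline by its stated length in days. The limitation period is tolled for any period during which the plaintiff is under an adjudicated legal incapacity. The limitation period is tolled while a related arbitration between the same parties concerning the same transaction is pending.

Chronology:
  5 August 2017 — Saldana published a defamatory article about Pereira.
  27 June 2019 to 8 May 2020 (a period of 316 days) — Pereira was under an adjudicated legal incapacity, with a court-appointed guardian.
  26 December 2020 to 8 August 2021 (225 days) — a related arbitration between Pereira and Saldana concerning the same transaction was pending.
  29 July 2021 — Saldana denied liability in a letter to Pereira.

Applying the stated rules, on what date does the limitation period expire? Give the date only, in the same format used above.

28 January 2023

The limitation period began to run on 5 August 2017.
Adding the 4 years base period to 5 August 2017 gives a deadline of 5 August 2021, before any tolling.
The plaintiff's legal incapacity from 27 June 2019 to 8 May 2020 tolled the period for 316 days, extending the deadline to 17 June 2022.
Because the pending related arbitration ran from 26 December 2020 to 8 August 2021, the deadline is extended by 225 days to 28 January 2023.
None of the other events listed affects the running of the period under the stated rules.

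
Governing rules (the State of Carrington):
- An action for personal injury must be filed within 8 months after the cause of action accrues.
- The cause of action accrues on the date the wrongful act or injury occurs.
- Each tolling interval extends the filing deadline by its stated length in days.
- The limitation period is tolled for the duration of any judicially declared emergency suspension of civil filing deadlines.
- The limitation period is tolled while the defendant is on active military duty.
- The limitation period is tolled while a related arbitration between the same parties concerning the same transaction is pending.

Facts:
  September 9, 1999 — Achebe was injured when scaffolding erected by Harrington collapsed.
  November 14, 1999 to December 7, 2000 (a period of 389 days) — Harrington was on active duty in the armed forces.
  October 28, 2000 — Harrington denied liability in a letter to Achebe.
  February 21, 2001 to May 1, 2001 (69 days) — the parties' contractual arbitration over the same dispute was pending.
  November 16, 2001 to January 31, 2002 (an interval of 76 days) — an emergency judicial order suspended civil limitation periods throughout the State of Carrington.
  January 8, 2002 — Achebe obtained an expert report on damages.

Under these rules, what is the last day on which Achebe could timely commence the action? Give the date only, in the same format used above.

The cause of action accrued on September 9, 1999, the date of the act.
8 months from September 9, 1999 is May 9, 2000.
The period was tolled for 389 days by the defendant's active military service (November 14, 1999 to December 7, 2000), pushing the deadline to June 2, 2001.
Because the pending related arbitration ran from February 21, 2001 to May 1, 2001, the deadline is extended by 69 days to August 10, 2001.
The emergency suspension of filing deadlines starting November 16, 2001 came too late — the period had run on August 10, 2001 — and so does not extend the deadline.
None of the other events listed affects the running of the period under the stated rules.

August 10, 2001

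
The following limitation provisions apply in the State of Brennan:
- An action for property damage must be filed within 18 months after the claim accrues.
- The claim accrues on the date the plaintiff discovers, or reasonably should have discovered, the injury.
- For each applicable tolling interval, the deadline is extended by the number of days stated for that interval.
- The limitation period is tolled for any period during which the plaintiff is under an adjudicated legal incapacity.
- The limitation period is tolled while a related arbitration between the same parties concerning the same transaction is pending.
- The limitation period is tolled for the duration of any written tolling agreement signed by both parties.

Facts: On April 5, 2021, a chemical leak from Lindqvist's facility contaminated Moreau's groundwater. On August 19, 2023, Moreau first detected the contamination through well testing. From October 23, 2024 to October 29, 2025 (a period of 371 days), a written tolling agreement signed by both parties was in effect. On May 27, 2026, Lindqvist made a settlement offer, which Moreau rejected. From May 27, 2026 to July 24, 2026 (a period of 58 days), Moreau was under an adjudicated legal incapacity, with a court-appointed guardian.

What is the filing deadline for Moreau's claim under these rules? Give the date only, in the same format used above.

February 25, 2026

Accrual is tied to discovery, so the period began on August 19, 2023 rather than on April 5, 2021 when the act occurred.
18 months from August 19, 2023 is February 19, 2025.
The written tolling agreement from October 23, 2024 to October 29, 2025 tolled the period for 371 days, extending the deadline to February 25, 2026.
The plaintiff's legal incapacity starting May 27, 2026 came too late — the period had run on February 25, 2026 — and so does not extend the deadline.
None of the other events listed affects the running of the period under the stated rules.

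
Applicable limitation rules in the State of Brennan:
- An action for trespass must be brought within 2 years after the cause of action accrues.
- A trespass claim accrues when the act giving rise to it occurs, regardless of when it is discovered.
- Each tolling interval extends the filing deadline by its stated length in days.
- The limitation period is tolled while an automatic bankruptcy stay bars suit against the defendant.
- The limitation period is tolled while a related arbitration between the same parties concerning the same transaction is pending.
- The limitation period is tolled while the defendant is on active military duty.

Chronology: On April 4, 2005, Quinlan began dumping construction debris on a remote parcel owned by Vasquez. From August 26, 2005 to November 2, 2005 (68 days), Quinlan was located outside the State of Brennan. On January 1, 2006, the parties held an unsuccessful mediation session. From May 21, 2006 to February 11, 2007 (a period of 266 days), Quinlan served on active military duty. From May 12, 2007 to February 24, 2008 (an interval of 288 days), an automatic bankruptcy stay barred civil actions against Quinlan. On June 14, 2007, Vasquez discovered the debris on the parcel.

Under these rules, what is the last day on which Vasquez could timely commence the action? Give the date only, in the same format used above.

October 9, 2008

The claim accrued on April 4, 2005, when the wrongful act occurred; under the stated occurrence rule the June 14, 2007 discovery does not delay accrual.
Adding the 2 years base period to April 4, 2005 gives a deadline of April 4, 2007, before any tolling.
The defendant's active military service from May 21, 2006 to February 11, 2007 tolled the period for 266 days, extending the deadline to December 26, 2007.
The automatic bankruptcy stay from May 12, 2007 to February 24, 2008 tolled the period for 288 days, extending the deadline to October 9, 2008.
Although the defendant's absence ran from August 26, 2005 to November 2, 2005, the stated rules do not make that a tolling event, so it is disregarded.
The other events in the timeline have no effect on the limitation period under the stated rules.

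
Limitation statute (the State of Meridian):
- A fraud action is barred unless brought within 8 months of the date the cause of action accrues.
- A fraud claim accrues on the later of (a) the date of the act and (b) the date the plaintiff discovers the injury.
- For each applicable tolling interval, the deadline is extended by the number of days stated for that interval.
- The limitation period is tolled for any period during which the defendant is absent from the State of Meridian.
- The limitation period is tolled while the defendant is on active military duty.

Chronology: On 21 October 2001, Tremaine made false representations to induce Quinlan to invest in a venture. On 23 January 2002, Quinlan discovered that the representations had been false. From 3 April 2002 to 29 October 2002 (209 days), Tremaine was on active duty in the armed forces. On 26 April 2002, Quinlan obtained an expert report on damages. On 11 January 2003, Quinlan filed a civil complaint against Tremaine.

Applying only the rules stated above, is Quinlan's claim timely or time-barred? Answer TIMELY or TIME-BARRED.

Taking the later of the act (21 October 2001) and discovery (23 January 2002), the claim accrued on 23 January 2002.
The untolled deadline — 8 months after 23 January 2002 — is 23 September 2002.
Because the defendant's active military service ran from 3 April 2002 to 29 October 2002, the deadline is extended by 209 days to 20 April 2003.
Nothing else in the chronology tolls or restarts the period.
Quinlan filed on 11 January 2003, before the 20 April 2003 deadline, so the action is timely.

TIMELY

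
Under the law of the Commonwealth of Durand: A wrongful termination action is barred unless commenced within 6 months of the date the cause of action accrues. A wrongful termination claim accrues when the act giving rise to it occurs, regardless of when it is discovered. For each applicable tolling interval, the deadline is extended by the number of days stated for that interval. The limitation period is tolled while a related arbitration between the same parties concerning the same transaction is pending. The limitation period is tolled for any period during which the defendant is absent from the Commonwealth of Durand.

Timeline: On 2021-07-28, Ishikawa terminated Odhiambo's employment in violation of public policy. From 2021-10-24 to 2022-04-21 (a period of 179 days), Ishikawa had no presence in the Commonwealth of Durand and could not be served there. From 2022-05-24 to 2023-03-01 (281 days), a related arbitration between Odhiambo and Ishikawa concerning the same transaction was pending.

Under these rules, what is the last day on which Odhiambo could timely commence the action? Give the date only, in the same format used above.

2023-05-03

The claim accrued on 2021-07-28, when the wrongful act occurred.
6 months from 2021-07-28 is 2022-01-28.
Because the defendant's absence from the jurisdiction ran from 2021-10-24 to 2022-04-21, the deadline is extended by 179 days to 2022-07-26.
Because the pending related arbitration ran from 2022-05-24 to 2023-03-01, the deadline is extended by 281 days to 2023-05-03.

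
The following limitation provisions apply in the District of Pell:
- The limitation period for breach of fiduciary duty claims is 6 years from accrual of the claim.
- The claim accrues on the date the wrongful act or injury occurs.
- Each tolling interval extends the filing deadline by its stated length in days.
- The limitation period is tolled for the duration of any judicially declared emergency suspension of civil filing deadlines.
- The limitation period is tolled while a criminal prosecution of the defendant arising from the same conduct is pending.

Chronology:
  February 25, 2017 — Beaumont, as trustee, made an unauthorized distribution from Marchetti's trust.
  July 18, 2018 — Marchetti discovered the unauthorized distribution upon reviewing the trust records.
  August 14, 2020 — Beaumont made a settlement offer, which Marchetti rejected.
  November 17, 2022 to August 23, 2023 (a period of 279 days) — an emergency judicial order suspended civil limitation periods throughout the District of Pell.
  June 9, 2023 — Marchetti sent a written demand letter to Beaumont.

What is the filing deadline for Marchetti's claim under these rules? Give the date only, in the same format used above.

December 1, 2023

The claim accrued on February 25, 2017, when the wrongful act occurred; under the stated occurrence rule the July 18, 2018 discovery does not delay accrual.
6 years from February 25, 2017 is February 25, 2023.
The period was tolled for 279 days by the emergency suspension of filing deadlines (November 17, 2022 to August 23, 2023), pushing the deadline to December 1, 2023.
The other events in the timeline have no effect on the limitation period under the stated rules.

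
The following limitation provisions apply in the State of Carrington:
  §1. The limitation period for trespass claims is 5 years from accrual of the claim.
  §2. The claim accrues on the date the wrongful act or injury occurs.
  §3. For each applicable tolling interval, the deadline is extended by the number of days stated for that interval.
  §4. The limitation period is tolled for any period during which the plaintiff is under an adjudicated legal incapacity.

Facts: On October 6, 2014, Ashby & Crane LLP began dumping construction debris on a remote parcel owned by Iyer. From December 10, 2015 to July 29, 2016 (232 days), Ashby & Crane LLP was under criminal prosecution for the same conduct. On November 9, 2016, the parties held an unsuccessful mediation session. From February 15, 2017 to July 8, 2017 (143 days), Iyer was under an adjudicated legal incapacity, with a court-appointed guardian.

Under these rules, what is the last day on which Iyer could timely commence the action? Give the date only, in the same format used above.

The claim accrued on October 6, 2014, the date of the act.
Adding the 5 years base period to October 6, 2014 gives a deadline of October 6, 2019, before any tolling.
The period was tolled for 143 days by the plaintiff's legal incapacity (February 15, 2017 to July 8, 2017), pushing the deadline to February 26, 2020.
Although a criminal prosecution ran from December 10, 2015 to July 29, 2016, the stated rules do not make that a tolling event, so it is disregarded.
Nothing else in the chronology tolls or restarts the period.

February 26, 2020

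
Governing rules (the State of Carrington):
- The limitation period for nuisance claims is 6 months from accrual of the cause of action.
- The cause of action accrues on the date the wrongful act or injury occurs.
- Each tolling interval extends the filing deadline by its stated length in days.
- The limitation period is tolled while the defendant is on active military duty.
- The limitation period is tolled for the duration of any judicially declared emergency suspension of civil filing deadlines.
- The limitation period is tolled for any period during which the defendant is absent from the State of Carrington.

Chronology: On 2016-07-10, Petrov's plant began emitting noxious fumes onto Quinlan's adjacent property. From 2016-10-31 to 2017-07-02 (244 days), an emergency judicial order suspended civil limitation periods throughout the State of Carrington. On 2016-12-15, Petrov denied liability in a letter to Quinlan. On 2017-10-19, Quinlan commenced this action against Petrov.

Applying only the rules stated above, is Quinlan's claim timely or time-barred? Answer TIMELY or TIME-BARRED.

TIME-BARRED

The limitation period began to run on 2016-07-10.
Adding the 6 months base period to 2016-07-10 gives a deadline of 2017-01-10, before any tolling.
Because the emergency suspension of filing deadlines ran from 2016-10-31 to 2017-07-02, the deadline is extended by 244 days to 2017-09-11.
None of the other events listed affects the running of the period under the stated rules.
The 2017-10-19 filing falls after the 2017-09-11 deadline; the claim is time-barred.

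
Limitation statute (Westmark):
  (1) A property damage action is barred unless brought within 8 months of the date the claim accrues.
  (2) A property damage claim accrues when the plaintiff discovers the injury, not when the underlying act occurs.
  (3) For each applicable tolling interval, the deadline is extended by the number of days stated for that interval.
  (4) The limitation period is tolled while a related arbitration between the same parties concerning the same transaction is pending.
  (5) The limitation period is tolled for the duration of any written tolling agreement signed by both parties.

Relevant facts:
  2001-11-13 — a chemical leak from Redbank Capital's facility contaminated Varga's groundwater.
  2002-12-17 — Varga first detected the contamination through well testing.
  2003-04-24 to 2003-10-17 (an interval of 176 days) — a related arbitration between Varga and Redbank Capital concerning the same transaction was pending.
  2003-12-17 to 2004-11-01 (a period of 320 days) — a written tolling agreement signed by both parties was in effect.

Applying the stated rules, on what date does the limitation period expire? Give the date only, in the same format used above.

2004-12-25

The claim did not accrue until Varga discovered the injury on 2002-12-17; the 2001-11-13 act date does not start the clock under the stated rule.
Adding the 8 months base period to 2002-12-17 gives a deadline of 2003-08-17, before any tolling.
The period was tolled for 176 days by the pending related arbitration (2003-04-24 to 2003-10-17), pushing the deadline to 2004-02-09.
The written tolling agreement from 2003-12-17 to 2004-11-01 tolled the period for 320 days, extending the deadline to 2004-12-25.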